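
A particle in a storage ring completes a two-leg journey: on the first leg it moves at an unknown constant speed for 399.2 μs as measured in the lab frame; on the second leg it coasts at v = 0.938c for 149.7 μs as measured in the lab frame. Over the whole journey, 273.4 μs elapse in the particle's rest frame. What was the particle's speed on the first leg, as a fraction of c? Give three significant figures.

Leg 1: speed unknown; τ_1 = 399.2/γ_1.
Leg 2: γ = 1/√(1 − 0.938²) = 1/√0.1202 = 2.885; τ_2 = 149.7/2.885 = 51.89 μs.
Total proper time: τ_1 + 51.89 = 273.4, so τ_1 = 273.4 − 51.89 = 221.5 μs.
γ_1 = 399.2/221.5 = 1.802; β = √(1 − 1/γ²) = √0.6921.

β = 0.832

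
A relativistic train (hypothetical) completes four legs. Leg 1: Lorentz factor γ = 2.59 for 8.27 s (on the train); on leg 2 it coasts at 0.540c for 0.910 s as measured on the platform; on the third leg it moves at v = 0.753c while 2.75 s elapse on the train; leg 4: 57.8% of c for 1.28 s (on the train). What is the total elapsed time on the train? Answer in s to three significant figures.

τ = 13.1 s

Leg 1: 8.27 s is already measured on the train.
Leg 2: γ = 1/√(1 − 0.540²) = 1/√0.7084 = 1.188; τ_2 = 0.910/1.188 = 0.7659 s.
Leg 3: 2.75 s is already measured on the train.
Leg 4: 1.28 s is already measured on the train.
Total: 8.270 + 0.7659 + 2.750 + 1.280 s.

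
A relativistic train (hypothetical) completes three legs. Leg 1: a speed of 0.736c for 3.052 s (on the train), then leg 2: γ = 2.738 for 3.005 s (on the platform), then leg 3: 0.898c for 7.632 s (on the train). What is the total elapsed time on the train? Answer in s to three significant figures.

Leg 1: 3.052 s is already measured on the train.
Leg 2: γ = 2.738; τ_2 = 3.005/2.738 = 1.098 s.
Leg 3: 7.632 s is already measured on the train.
Total: 3.052 + 1.098 + 7.632 s.

τ = 11.8 s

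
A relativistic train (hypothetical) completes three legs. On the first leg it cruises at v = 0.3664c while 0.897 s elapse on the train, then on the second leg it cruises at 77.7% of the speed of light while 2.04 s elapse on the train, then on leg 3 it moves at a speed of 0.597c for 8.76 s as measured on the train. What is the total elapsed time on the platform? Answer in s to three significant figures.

Leg 1: γ = 1/√(1 − 0.3664²) = 1/√0.8658 = 1.075; Δt_1 = 1.075 × 0.897 = 0.9640 s.
Leg 2: β = 0.777; γ = 1/√(1 − 0.777²) = 1/√0.3963 = 1.589; Δt_2 = 1.589 × 2.04 = 3.241 s.
Leg 3: γ = 1/√(1 − 0.597²) = 1/√0.6436 = 1.247; Δt_3 = 1.247 × 8.76 = 10.92 s.
Total: 0.9640 + 3.241 + 10.92 s.

Δt = 15.1 s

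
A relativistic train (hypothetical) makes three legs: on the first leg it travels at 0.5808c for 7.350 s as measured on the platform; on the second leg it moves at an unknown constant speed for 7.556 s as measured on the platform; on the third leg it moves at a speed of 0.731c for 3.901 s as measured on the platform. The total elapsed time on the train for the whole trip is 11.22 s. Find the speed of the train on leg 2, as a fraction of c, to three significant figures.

Leg 1: γ = 1/√(1 − 0.5808²) = 1/√0.6627 = 1.228; τ_1 = 7.350/1.228 = 5.983 s.
Leg 2: speed unknown; τ_2 = 7.556/γ_2.
Leg 3: γ = 1/√(1 − 0.731²) = 1/√0.4656 = 1.465; τ_3 = 3.901/1.465 = 2.662 s.
Total proper time: 5.983 + τ_2 + 2.662 = 11.22, so τ_2 = 11.22 − 8.645 = 2.575 s.
γ_2 = 7.556/2.575 = 2.935; β = √(1 − 1/γ²) = √0.8839.

β = 0.940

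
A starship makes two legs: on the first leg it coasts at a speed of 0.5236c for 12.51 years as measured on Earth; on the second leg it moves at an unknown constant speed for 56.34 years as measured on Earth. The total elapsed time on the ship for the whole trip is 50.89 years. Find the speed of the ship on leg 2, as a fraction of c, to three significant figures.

β = 0.700

Leg 1: γ = 1/√(1 − 0.5236²) = 1/√0.7258 = 1.174; τ_1 = 12.51/1.174 = 10.66 years.
Leg 2: speed unknown; τ_2 = 56.34/γ_2.
Total proper time: 10.66 + τ_2 = 50.89, so τ_2 = 50.89 − 10.66 = 40.23 years.
γ_2 = 56.34/40.23 = 1.400; β = √(1 − 1/γ²) = √0.4901.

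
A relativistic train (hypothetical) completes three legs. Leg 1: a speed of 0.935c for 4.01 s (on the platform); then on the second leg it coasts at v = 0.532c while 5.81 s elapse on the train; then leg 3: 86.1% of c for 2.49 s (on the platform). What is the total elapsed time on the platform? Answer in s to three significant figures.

Δt = 13.4 s

Leg 1: 4.01 s is already measured on the platform.
Leg 2: γ = 1/√(1 − 0.532²) = 1/√0.7170 = 1.181; Δt_2 = 1.181 × 5.81 = 6.862 s.
Leg 3: 2.49 s is already measured on the platform.
Total: 4.010 + 6.862 + 2.490 s.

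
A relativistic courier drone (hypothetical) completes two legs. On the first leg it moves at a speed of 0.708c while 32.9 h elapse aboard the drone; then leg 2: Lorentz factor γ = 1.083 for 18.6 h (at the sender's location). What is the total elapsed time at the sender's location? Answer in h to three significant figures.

Δt = 65.2 h

Leg 1: γ = 1/√(1 − 0.708²) = 1/√0.4987 = 1.416; Δt_1 = 1.416 × 32.9 = 46.59 h.
Leg 2: 18.6 h is already measured at the sender's location.
Total: 46.59 + 18.60 h.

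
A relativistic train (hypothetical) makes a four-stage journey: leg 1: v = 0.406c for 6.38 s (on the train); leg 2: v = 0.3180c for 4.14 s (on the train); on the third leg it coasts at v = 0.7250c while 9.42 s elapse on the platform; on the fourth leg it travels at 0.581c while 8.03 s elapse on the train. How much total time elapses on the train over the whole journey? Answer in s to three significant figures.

τ = 25.0 s

Leg 1: 6.38 s is already measured on the train.
Leg 2: 4.14 s is already measured on the train.
Leg 3: γ = 1/√(1 − 0.7250²) = 1/√0.4744 = 1.452; τ_3 = 9.42/1.452 = 6.488 s.
Leg 4: 8.03 s is already measured on the train.
Total: 6.380 + 4.140 + 6.488 + 8.030 s.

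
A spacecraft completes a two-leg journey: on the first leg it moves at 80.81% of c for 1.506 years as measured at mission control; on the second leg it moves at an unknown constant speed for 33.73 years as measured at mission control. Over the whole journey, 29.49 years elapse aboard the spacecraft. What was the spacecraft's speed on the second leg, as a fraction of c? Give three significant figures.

β = 0.530

Leg 1: β = 0.8081; γ = 1/√(1 − 0.8081²) = 1/√0.3470 = 1.698; τ_1 = 1.506/1.698 = 0.8871 years.
Leg 2: speed unknown; τ_2 = 33.73/γ_2.
Total proper time: 0.8871 + τ_2 = 29.49, so τ_2 = 29.49 − 0.8871 = 28.60 years.
γ_2 = 33.73/28.60 = 1.179; β = √(1 − 1/γ²) = √0.2809.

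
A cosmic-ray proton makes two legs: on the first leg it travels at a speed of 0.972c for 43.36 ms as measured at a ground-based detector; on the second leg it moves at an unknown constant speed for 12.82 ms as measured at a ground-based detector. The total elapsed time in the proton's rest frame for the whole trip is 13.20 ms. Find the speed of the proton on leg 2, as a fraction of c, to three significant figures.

Leg 1: γ = 1/√(1 − 0.972²) = 1/√0.05522 = 4.256; τ_1 = 43.36/4.256 = 10.19 ms.
Leg 2: speed unknown; τ_2 = 12.82/γ_2.
Total proper time: 10.19 + τ_2 = 13.20, so τ_2 = 13.20 − 10.19 = 3.011 ms.
γ_2 = 12.82/3.011 = 4.257; β = √(1 − 1/γ²) = √0.9448.

β = 0.972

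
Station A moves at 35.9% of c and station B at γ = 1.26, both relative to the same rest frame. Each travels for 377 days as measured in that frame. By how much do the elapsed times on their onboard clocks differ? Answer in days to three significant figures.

A: β = 0.359; γ = 1/√(1 − 0.359²) = 1/√0.8711 = 1.071; τ_A = 377/1.071 = 351.9 days.
B: γ = 1.26; τ_B = 377/1.260 = 299.2 days.

|τ_A − τ_B| = 52.7 days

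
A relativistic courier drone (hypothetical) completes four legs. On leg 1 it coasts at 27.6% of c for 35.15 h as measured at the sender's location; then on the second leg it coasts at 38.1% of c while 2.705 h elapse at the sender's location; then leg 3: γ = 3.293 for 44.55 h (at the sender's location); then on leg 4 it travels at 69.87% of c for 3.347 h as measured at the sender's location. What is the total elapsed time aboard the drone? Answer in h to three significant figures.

τ = 52.2 h

Leg 1: β = 0.276; γ = 1/√(1 − 0.276²) = 1/√0.9238 = 1.040; τ_1 = 35.15/1.040 = 33.78 h.
Leg 2: β = 0.381; γ = 1/√(1 − 0.381²) = 1/√0.8548 = 1.082; τ_2 = 2.705/1.082 = 2.501 h.
Leg 3: γ = 3.293; τ_3 = 44.55/3.293 = 13.53 h.
Leg 4: β = 0.6987; γ = 1/√(1 − 0.6987²) = 1/√0.5118 = 1.398; τ_4 = 3.347/1.398 = 2.394 h.
Total: 33.78 + 2.501 + 13.53 + 2.394 h.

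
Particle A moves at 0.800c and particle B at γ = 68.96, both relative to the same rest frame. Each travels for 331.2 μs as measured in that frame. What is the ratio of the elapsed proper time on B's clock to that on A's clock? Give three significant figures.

A: γ = 1/√(1 − 0.800²) = 5/3 ≈ 1.667. B: γ = 68.96.
τ_A/τ_B = γ_B/γ_A = 68.96/1.667 = 41.38, so τ_B/τ_A = 0.02417.

τ_B/τ_A = 0.0242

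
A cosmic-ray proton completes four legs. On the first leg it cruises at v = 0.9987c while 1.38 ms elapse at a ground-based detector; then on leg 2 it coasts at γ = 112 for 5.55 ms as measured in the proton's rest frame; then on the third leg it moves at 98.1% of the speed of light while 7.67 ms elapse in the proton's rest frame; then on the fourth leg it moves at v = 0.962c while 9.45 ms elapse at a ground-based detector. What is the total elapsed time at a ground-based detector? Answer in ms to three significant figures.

Δt = 672 ms

Leg 1: 1.38 ms is already measured at a ground-based detector.
Leg 2: γ = 112; Δt_2 = 112.0 × 5.55 = 621.6 ms.
Leg 3: β = 0.981; γ = 1/√(1 − 0.981²) = 1/√0.03764 = 5.154; Δt_3 = 5.154 × 7.67 = 39.53 ms.
Leg 4: 9.45 ms is already measured at a ground-based detector.
Total: 1.380 + 621.6 + 39.53 + 9.450 ms.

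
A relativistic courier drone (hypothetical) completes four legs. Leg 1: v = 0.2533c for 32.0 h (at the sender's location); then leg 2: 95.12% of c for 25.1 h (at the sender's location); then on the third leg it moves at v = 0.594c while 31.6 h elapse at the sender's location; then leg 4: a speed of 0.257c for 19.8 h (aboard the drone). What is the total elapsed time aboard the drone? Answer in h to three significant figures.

τ = 83.9 h

Leg 1: γ = 1/√(1 − 0.2533²) = 1/√0.9358 = 1.034; τ_1 = 32.0/1.034 = 30.96 h.
Leg 2: β = 0.9512; γ = 1/√(1 − 0.9512²) = 1/√0.09522 = 3.241; τ_2 = 25.1/3.241 = 7.745 h.
Leg 3: γ = 1/√(1 − 0.594²) = 1/√0.6472 = 1.243; τ_3 = 31.6/1.243 = 25.42 h.
Leg 4: 19.8 h is already measured aboard the drone.
Total: 30.96 + 7.745 + 25.42 + 19.80 h.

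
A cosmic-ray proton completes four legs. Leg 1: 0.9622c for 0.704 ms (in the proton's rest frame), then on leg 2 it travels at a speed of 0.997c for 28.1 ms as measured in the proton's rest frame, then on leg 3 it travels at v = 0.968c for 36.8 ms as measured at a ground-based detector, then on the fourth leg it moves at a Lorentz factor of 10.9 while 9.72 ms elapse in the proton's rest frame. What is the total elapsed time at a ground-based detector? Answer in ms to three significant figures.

Δt = 508 ms

Leg 1: γ = 1/√(1 − 0.9622²) = 1/√0.07417 = 3.672; Δt_1 = 3.672 × 0.704 = 2.585 ms.
Leg 2: γ = 1/√(1 − 0.997²) = 1/√0.005991 = 12.92; Δt_2 = 12.92 × 28.1 = 363.0 ms.
Leg 3: 36.8 ms is already measured at a ground-based detector.
Leg 4: γ = 10.9; Δt_4 = 10.90 × 9.72 = 105.9 ms.
Total: 2.585 + 363.0 + 36.80 + 105.9 ms.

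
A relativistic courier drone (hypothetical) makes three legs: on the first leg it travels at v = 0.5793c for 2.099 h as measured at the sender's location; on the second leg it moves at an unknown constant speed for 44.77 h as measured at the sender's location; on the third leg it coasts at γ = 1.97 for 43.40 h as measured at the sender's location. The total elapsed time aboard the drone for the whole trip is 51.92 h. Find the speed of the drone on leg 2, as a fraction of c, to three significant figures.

Leg 1: γ = 1/√(1 − 0.5793²) = 1/√0.6644 = 1.227; τ_1 = 2.099/1.227 = 1.711 h.
Leg 2: speed unknown; τ_2 = 44.77/γ_2.
Leg 3: γ = 1.97; τ_3 = 43.40/1.970 = 22.03 h.
Total proper time: 1.711 + τ_2 + 22.03 = 51.92, so τ_2 = 51.92 − 23.74 = 28.18 h.
γ_2 = 44.77/28.18 = 1.589; β = √(1 − 1/γ²) = √0.6038.

β = 0.777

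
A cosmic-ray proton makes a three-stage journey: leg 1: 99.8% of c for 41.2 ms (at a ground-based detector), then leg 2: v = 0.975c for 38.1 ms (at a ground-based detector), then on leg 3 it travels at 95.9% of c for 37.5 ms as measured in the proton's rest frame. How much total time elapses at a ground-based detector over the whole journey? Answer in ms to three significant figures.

Leg 1: 41.2 ms is already measured at a ground-based detector.
Leg 2: 38.1 ms is already measured at a ground-based detector.
Leg 3: β = 0.959; γ = 1/√(1 − 0.959²) = 1/√0.08032 = 3.529; Δt_3 = 3.529 × 37.5 = 132.3 ms.
Total: 41.20 + 38.10 + 132.3 ms.

Δt = 212 ms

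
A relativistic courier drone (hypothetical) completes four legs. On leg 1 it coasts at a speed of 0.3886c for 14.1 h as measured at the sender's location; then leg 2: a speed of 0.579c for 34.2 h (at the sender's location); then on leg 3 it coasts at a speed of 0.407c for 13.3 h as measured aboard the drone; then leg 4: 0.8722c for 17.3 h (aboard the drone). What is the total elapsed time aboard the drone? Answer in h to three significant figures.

Leg 1: γ = 1/√(1 − 0.3886²) = 1/√0.8490 = 1.085; τ_1 = 14.1/1.085 = 12.99 h.
Leg 2: γ = 1/√(1 − 0.579²) = 1/√0.6648 = 1.227; τ_2 = 34.2/1.227 = 27.88 h.
Leg 3: 13.3 h is already measured aboard the drone.
Leg 4: 17.3 h is already measured aboard the drone.
Total: 12.99 + 27.88 + 13.30 + 17.30 h.

τ = 71.5 h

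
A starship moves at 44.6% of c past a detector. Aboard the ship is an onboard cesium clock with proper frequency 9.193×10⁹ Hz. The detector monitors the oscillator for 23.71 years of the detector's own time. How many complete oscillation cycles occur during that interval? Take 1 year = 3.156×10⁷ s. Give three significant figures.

N = 6.16×10¹⁸

β = 0.446; γ = 1/√(1 − 0.446²) = 1/√0.8011 = 1.117
During 23.71 years of lab time, the oscillator's proper time advances by τ = Δt/γ = 23.71/1.117 = 21.22 years = 6.697×10⁸ s.
N = f × τ = 9.193×10⁹ × 6.697×10⁸ = 6.157×10¹⁸.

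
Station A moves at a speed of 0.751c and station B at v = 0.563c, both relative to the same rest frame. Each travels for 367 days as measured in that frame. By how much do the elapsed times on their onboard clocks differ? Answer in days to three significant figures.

|τ_A − τ_B| = 61.0 days

A: γ = 1/√(1 − 0.751²) = 1/√0.4360 = 1.514; τ_A = 367/1.514 = 242.3 days.
B: γ = 1/√(1 − 0.563²) = 1/√0.6830 = 1.210; τ_B = 367/1.210 = 303.3 days.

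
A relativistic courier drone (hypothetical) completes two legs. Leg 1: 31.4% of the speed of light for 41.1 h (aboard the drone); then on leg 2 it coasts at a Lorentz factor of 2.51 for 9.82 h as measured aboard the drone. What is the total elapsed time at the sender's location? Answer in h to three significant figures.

Leg 1: β = 0.314; γ = 1/√(1 − 0.314²) = 1/√0.9014 = 1.053; Δt_1 = 1.053 × 41.1 = 43.29 h.
Leg 2: γ = 2.51; Δt_2 = 2.510 × 9.82 = 24.65 h.
Total: 43.29 + 24.65 h.

Δt = 67.9 h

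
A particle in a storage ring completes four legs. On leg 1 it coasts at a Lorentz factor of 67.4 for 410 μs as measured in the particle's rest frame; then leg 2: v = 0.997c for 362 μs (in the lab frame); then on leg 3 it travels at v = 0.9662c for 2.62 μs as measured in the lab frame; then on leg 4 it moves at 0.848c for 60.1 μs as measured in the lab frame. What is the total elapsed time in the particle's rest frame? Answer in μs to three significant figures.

Leg 1: 410 μs is already measured in the particle's rest frame.
Leg 2: γ = 1/√(1 − 0.997²) = 1/√0.005991 = 12.92; τ_2 = 362/12.92 = 28.02 μs.
Leg 3: γ = 1/√(1 − 0.9662²) = 1/√0.06646 = 3.879; τ_3 = 2.62/3.879 = 0.6754 μs.
Leg 4: γ = 1/√(1 − 0.848²) = 1/√0.2809 = 1.887; τ_4 = 60.1/1.887 = 31.85 μs.
Total: 410.0 + 28.02 + 0.6754 + 31.85 μs.

τ = 471 μs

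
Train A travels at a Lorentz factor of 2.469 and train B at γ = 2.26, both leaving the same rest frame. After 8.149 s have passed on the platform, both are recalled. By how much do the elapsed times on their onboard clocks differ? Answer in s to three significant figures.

A: γ = 2.469; τ_A = 8.149/2.469 = 3.301 s.
B: γ = 2.26; τ_B = 8.149/2.260 = 3.606 s.

|τ_A − τ_B| = 0.305 s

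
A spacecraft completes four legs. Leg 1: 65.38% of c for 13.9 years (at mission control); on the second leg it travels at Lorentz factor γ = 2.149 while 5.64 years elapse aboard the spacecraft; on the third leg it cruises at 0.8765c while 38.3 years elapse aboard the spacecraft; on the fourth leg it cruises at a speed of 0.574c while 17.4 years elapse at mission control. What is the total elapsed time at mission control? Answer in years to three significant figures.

Δt = 123 years

Leg 1: 13.9 years is already measured at mission control.
Leg 2: γ = 2.149; Δt_2 = 2.149 × 5.64 = 12.12 years.
Leg 3: γ = 1/√(1 − 0.8765²) = 1/√0.2317 = 2.077; Δt_3 = 2.077 × 38.3 = 79.56 years.
Leg 4: 17.4 years is already measured at mission control.
Total: 13.90 + 12.12 + 79.56 + 17.40 years.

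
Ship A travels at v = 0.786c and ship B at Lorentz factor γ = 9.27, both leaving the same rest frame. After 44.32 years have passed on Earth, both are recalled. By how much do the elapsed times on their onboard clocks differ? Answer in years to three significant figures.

A: γ = 1/√(1 − 0.786²) = 1/√0.3822 = 1.618; τ_A = 44.32/1.618 = 27.40 years.
B: γ = 9.27; τ_B = 44.32/9.270 = 4.781 years.

|τ_A − τ_B| = 22.6 years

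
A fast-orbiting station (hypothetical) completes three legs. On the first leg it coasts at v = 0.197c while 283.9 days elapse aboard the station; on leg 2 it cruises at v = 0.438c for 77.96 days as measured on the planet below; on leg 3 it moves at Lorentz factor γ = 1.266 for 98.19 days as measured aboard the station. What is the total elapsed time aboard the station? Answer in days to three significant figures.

Leg 1: 283.9 days is already measured aboard the station.
Leg 2: γ = 1/√(1 − 0.438²) = 1/√0.8082 = 1.112; τ_2 = 77.96/1.112 = 70.08 days.
Leg 3: 98.19 days is already measured aboard the station.
Total: 283.9 + 70.08 + 98.19 days.

τ = 452 days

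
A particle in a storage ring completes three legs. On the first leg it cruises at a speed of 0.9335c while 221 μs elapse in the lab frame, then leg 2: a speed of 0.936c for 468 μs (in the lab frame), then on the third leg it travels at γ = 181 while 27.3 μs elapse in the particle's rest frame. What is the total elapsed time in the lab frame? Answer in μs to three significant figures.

Δt = 5630 μs

Leg 1: 221 μs is already measured in the lab frame.
Leg 2: 468 μs is already measured in the lab frame.
Leg 3: γ = 181; Δt_3 = 181.0 × 27.3 = 4941 μs.
Total: 221.0 + 468.0 + 4941 μs.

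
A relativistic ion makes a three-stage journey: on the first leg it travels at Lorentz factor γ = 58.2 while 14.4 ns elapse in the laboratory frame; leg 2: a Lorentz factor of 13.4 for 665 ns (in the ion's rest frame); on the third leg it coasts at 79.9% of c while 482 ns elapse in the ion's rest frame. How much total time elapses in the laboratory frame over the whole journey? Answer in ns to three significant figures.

Δt = 9730 ns

Leg 1: 14.4 ns is already measured in the laboratory frame.
Leg 2: γ = 13.4; Δt_2 = 13.40 × 665 = 8911 ns.
Leg 3: β = 0.799; γ = 1/√(1 − 0.799²) = 1/√0.3616 = 1.663; Δt_3 = 1.663 × 482 = 801.6 ns.
Total: 14.40 + 8911 + 801.6 ns.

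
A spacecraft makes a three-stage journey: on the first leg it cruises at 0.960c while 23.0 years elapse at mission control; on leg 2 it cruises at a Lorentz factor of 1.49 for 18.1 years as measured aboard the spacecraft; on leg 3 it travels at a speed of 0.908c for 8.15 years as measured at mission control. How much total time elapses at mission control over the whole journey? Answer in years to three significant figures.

Leg 1: 23.0 years is already measured at mission control.
Leg 2: γ = 1.49; Δt_2 = 1.490 × 18.1 = 26.97 years.
Leg 3: 8.15 years is already measured at mission control.
Total: 23.00 + 26.97 + 8.150 years.

Δt = 58.1 years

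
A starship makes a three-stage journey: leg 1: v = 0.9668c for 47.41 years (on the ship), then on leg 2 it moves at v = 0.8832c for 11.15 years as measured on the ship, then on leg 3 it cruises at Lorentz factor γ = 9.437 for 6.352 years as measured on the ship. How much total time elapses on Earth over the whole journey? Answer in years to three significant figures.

Δt = 269 years

Leg 1: γ = 1/√(1 − 0.9668²) = 1/√0.06530 = 3.913; Δt_1 = 3.913 × 47.41 = 185.5 years.
Leg 2: γ = 1/√(1 − 0.8832²) = 1/√0.2200 = 2.132; Δt_2 = 2.132 × 11.15 = 23.77 years.
Leg 3: γ = 9.437; Δt_3 = 9.437 × 6.352 = 59.94 years.
Total: 185.5 + 23.77 + 59.94 years.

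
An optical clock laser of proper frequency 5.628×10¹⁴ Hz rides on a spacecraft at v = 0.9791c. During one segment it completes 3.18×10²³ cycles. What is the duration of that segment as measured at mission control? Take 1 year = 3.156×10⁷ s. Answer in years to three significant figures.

γ = 1/√(1 − 0.9791²) = 1/√0.04136 = 4.917
Proper time for N cycles: τ = N/f = 3.18×10²³/(5.628×10¹⁴) = 5.650×10⁸ s = 17.90 years.
Lab-frame duration Δt = γτ = 4.917 × 17.90 = 88.03 years.

Δt = 88.0 years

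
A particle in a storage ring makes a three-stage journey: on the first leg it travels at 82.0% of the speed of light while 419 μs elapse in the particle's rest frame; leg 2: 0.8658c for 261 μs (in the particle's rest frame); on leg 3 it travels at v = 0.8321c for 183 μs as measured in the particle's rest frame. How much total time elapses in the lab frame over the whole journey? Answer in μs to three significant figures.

Leg 1: β = 0.820; γ = 1/√(1 − 0.820²) = 1/√0.3276 = 1.747; Δt_1 = 1.747 × 419 = 732.1 μs.
Leg 2: γ = 1/√(1 − 0.8658²) = 1/√0.2504 = 1.998; Δt_2 = 1.998 × 261 = 521.6 μs.
Leg 3: γ = 1/√(1 − 0.8321²) = 1/√0.3076 = 1.803; Δt_3 = 1.803 × 183 = 330.0 μs.
Total: 732.1 + 521.6 + 330.0 μs.

Δt = 1580 μs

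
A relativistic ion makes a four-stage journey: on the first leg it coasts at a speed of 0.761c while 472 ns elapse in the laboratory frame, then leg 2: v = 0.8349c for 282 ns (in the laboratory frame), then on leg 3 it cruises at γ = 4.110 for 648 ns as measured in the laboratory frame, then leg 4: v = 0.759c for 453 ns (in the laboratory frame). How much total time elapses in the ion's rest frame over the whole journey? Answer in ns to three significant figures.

Leg 1: γ = 1/√(1 − 0.761²) = 1/√0.4209 = 1.541; τ_1 = 472/1.541 = 306.2 ns.
Leg 2: γ = 1/√(1 − 0.8349²) = 1/√0.3029 = 1.817; τ_2 = 282/1.817 = 155.2 ns.
Leg 3: γ = 4.110; τ_3 = 648/4.110 = 157.7 ns.
Leg 4: γ = 1/√(1 − 0.759²) = 1/√0.4239 = 1.536; τ_4 = 453/1.536 = 294.9 ns.
Total: 306.2 + 155.2 + 157.7 + 294.9 ns.

τ = 914 ns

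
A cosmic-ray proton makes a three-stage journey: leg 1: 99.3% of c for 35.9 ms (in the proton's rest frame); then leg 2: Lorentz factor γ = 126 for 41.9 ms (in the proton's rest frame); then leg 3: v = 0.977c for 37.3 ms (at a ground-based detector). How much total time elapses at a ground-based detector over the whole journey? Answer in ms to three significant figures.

Δt = 5620 ms

Leg 1: β = 0.993; γ = 1/√(1 − 0.993²) = 1/√0.01395 = 8.466; Δt_1 = 8.466 × 35.9 = 303.9 ms.
Leg 2: γ = 126; Δt_2 = 126.0 × 41.9 = 5279 ms.
Leg 3: 37.3 ms is already measured at a ground-based detector.
Total: 303.9 + 5279 + 37.30 ms.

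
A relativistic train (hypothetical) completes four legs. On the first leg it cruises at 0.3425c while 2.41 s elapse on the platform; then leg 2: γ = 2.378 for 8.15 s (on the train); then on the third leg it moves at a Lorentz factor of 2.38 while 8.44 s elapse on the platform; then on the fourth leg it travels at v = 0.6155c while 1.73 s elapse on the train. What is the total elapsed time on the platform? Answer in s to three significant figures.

Δt = 32.4 s

Leg 1: 2.41 s is already measured on the platform.
Leg 2: γ = 2.378; Δt_2 = 2.378 × 8.15 = 19.38 s.
Leg 3: 8.44 s is already measured on the platform.
Leg 4: γ = 1/√(1 − 0.6155²) = 1/√0.6212 = 1.269; Δt_4 = 1.269 × 1.73 = 2.195 s.
Total: 2.410 + 19.38 + 8.440 + 2.195 s.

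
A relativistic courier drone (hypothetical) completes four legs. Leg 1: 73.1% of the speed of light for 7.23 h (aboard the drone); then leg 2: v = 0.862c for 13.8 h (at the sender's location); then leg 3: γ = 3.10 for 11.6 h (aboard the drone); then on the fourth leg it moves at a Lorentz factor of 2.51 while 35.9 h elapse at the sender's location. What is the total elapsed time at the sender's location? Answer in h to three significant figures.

Leg 1: β = 0.731; γ = 1/√(1 − 0.731²) = 1/√0.4656 = 1.465; Δt_1 = 1.465 × 7.23 = 10.60 h.
Leg 2: 13.8 h is already measured at the sender's location.
Leg 3: γ = 3.10; Δt_3 = 3.100 × 11.6 = 35.96 h.
Leg 4: 35.9 h is already measured at the sender's location.
Total: 10.60 + 13.80 + 35.96 + 35.90 h.

Δt = 96.3 h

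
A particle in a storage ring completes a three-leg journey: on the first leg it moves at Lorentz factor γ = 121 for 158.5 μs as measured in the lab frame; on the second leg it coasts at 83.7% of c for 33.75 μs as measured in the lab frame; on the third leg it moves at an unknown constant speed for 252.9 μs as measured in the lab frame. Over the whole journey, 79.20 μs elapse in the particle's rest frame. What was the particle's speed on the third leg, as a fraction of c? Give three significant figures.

β = 0.972

Leg 1: γ = 121; τ_1 = 158.5/121.0 = 1.310 μs.
Leg 2: β = 0.837; γ = 1/√(1 − 0.837²) = 1/√0.2994 = 1.827; τ_2 = 33.75/1.827 = 18.47 μs.
Leg 3: speed unknown; τ_3 = 252.9/γ_3.
Total proper time: 1.310 + 18.47 + τ_3 = 79.20, so τ_3 = 79.20 − 19.78 = 59.42 μs.
γ_3 = 252.9/59.42 = 4.256; β = √(1 − 1/γ²) = √0.9448.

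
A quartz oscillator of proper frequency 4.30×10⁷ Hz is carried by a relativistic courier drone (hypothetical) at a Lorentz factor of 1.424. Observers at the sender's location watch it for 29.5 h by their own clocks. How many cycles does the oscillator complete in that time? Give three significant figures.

N = 3.21×10¹²

γ = 1.424
During 29.5 h of lab time, the oscillator's proper time advances by τ = Δt/γ = 29.5/1.424 = 20.72 h = 7.458×10⁴ s.
N = f × τ = 4.30×10⁷ × 7.458×10⁴ = 3.207×10¹².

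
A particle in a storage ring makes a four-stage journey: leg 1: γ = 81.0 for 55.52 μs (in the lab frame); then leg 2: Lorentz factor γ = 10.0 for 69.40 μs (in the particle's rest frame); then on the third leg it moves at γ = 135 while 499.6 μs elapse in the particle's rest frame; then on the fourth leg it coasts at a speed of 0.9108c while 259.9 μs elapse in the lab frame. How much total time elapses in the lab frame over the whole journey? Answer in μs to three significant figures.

Leg 1: 55.52 μs is already measured in the lab frame.
Leg 2: γ = 10.0; Δt_2 = 10.00 × 69.40 = 694.0 μs.
Leg 3: γ = 135; Δt_3 = 135.0 × 499.6 = 6.745×10⁴ μs.
Leg 4: 259.9 μs is already measured in the lab frame.
Total: 55.52 + 694.0 + 6.745×10⁴ + 259.9 μs.

Δt = 6.85×10⁴ μs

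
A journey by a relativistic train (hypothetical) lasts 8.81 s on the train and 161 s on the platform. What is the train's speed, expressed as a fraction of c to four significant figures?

v = 0.9985c

The proper time is measured on the train (both events occur at the train's location); Δt is measured on the platform. γ = Δt/τ = 161/8.81 = 18.27.
β = √(1 − 1/γ²) = √(1 − 0.002994) = √0.9970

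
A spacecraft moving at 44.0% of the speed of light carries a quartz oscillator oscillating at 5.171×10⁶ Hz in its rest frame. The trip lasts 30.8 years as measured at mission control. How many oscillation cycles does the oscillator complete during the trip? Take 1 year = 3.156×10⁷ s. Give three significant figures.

β = 0.440; γ = 1/√(1 − 0.440²) = 1/√0.8064 = 1.114
The oscillator's own cycle count is N = f × τ where τ is the proper time aboard the spacecraft. τ = Δt/γ = 30.8/1.114 = 27.66 years = 8.729×10⁸ s.
N = 5.171×10⁶ × 8.729×10⁸ = 4.514×10¹⁵.

N = 4.51×10¹⁵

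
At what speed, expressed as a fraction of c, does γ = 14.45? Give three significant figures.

β = √(1 − 1/γ²) = √(1 − 1/14.45²) = √(1 − 0.004789) = √0.9952

β = 0.998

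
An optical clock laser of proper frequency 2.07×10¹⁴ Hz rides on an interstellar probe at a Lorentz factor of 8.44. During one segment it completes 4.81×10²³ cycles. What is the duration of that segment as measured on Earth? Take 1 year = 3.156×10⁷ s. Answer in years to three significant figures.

Δt = 621 years

γ = 8.44
Proper time for N cycles: τ = N/f = 4.81×10²³/(2.07×10¹⁴) = 2.324×10⁹ s = 73.63 years.
Lab-frame duration Δt = γτ = 8.440 × 73.63 = 621.4 years.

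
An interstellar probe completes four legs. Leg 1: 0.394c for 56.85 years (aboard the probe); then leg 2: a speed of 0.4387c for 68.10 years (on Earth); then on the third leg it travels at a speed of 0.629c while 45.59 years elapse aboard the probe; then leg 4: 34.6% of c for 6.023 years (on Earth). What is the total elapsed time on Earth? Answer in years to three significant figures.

Leg 1: γ = 1/√(1 − 0.394²) = 1/√0.8448 = 1.088; Δt_1 = 1.088 × 56.85 = 61.85 years.
Leg 2: 68.10 years is already measured on Earth.
Leg 3: γ = 1/√(1 − 0.629²) = 1/√0.6044 = 1.286; Δt_3 = 1.286 × 45.59 = 58.64 years.
Leg 4: 6.023 years is already measured on Earth.
Total: 61.85 + 68.10 + 58.64 + 6.023 years.

Δt = 195 years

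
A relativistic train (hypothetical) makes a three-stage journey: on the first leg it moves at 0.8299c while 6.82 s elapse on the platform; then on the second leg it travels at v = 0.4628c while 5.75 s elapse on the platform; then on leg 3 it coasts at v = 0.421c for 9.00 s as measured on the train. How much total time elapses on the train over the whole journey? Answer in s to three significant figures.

Leg 1: γ = 1/√(1 − 0.8299²) = 1/√0.3113 = 1.792; τ_1 = 6.82/1.792 = 3.805 s.
Leg 2: γ = 1/√(1 − 0.4628²) = 1/√0.7858 = 1.128; τ_2 = 5.75/1.128 = 5.097 s.
Leg 3: 9.00 s is already measured on the train.
Total: 3.805 + 5.097 + 9.000 s.

τ = 17.9 s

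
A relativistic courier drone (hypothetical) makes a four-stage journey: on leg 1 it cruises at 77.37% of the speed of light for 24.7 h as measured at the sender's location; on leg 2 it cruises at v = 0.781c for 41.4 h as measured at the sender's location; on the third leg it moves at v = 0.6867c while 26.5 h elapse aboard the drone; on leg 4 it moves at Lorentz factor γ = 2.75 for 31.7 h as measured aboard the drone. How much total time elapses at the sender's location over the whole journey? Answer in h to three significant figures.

Leg 1: 24.7 h is already measured at the sender's location.
Leg 2: 41.4 h is already measured at the sender's location.
Leg 3: γ = 1/√(1 − 0.6867²) = 1/√0.5284 = 1.376; Δt_3 = 1.376 × 26.5 = 36.45 h.
Leg 4: γ = 2.75; Δt_4 = 2.750 × 31.7 = 87.17 h.
Total: 24.70 + 41.40 + 36.45 + 87.17 h.

Δt = 190 h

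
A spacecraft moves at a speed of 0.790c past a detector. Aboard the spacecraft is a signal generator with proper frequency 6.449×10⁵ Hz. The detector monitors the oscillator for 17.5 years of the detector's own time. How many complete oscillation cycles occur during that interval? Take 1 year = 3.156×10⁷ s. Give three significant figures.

N = 2.18×10¹⁴

γ = 1/√(1 − 0.790²) = 1/√0.3759 = 1.631
During 17.5 years of lab time, the oscillator's proper time advances by τ = Δt/γ = 17.5/1.631 = 10.73 years = 3.386×10⁸ s.
N = f × τ = 6.449×10⁵ × 3.386×10⁸ = 2.184×10¹⁴.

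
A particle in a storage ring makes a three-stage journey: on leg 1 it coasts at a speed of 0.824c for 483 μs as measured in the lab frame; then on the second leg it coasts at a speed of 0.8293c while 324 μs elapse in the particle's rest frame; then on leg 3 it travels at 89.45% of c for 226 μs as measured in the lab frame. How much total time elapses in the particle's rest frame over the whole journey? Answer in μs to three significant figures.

Leg 1: γ = 1/√(1 − 0.824²) = 1/√0.3210 = 1.765; τ_1 = 483/1.765 = 273.7 μs.
Leg 2: 324 μs is already measured in the particle's rest frame.
Leg 3: β = 0.8945; γ = 1/√(1 − 0.8945²) = 1/√0.1999 = 2.237; τ_3 = 226/2.237 = 101.0 μs.
Total: 273.7 + 324.0 + 101.0 μs.

τ = 699 μs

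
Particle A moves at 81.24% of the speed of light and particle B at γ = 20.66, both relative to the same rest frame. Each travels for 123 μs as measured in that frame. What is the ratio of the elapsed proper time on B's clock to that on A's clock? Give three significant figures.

A: β = 0.8124; γ = 1/√(1 − 0.8124²) = 1/√0.3400 = 1.715. B: γ = 20.66.
τ_A/τ_B = γ_B/γ_A = 20.66/1.715 = 12.05, so τ_B/τ_A = 0.08301.

τ_B/τ_A = 0.0830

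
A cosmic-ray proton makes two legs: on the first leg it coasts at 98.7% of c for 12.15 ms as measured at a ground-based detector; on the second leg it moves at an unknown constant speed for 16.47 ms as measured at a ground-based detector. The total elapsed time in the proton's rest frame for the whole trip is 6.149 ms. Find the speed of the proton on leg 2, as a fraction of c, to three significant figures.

β = 0.967

Leg 1: β = 0.987; γ = 1/√(1 − 0.987²) = 1/√0.02583 = 6.222; τ_1 = 12.15/6.222 = 1.953 ms.
Leg 2: speed unknown; τ_2 = 16.47/γ_2.
Total proper time: 1.953 + τ_2 = 6.149, so τ_2 = 6.149 − 1.953 = 4.196 ms.
γ_2 = 16.47/4.196 = 3.925; β = √(1 − 1/γ²) = √0.9351.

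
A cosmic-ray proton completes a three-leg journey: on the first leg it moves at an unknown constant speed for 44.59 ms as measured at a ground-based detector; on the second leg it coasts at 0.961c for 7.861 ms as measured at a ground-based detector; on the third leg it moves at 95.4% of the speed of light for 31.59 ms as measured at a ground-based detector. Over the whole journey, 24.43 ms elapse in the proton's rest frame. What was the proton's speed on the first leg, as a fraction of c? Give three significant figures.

Leg 1: speed unknown; τ_1 = 44.59/γ_1.
Leg 2: γ = 1/√(1 − 0.961²) = 1/√0.07648 = 3.616; τ_2 = 7.861/3.616 = 2.174 ms.
Leg 3: β = 0.954; γ = 1/√(1 − 0.954²) = 1/√0.08988 = 3.335; τ_3 = 31.59/3.335 = 9.471 ms.
Total proper time: τ_1 + 2.174 + 9.471 = 24.43, so τ_1 = 24.43 − 11.64 = 12.79 ms.
γ_1 = 44.59/12.79 = 3.488; β = √(1 − 1/γ²) = √0.9178.

β = 0.958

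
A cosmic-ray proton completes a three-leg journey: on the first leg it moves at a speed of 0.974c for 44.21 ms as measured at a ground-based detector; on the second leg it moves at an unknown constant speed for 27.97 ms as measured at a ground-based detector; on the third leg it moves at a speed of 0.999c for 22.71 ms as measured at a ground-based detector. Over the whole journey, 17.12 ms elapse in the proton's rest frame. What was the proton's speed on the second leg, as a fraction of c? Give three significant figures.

Leg 1: γ = 1/√(1 − 0.974²) = 1/√0.05132 = 4.414; τ_1 = 44.21/4.414 = 10.02 ms.
Leg 2: speed unknown; τ_2 = 27.97/γ_2.
Leg 3: γ = 1/√(1 − 0.999²) = 1/√0.001999 = 22.37; τ_3 = 22.71/22.37 = 1.015 ms.
Total proper time: 10.02 + τ_2 + 1.015 = 17.12, so τ_2 = 17.12 − 11.03 = 6.089 ms.
γ_2 = 27.97/6.089 = 4.594; β = √(1 − 1/γ²) = √0.9526.

β = 0.976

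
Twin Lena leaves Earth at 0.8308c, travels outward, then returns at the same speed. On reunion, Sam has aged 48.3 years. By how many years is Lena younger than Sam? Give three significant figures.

Δt − τ = 21.4 years

γ = 1/√(1 − 0.8308²) = 1/√0.3098 = 1.797
Lena's elapsed proper time: τ = 48.3/1.797 = 26.88 years.
Age gap = Δt − τ = 48.3 − 26.88 years.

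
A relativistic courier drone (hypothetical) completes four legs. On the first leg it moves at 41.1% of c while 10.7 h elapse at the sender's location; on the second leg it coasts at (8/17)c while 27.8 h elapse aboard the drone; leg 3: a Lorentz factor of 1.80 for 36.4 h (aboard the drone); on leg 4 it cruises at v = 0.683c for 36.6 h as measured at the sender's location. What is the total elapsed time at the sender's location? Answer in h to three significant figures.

Leg 1: 10.7 h is already measured at the sender's location.
Leg 2: γ = 1/√(1 − (8/17)²) = 17/15 ≈ 1.133; Δt_2 = 1.133 × 27.8 = 31.51 h.
Leg 3: γ = 1.80; Δt_3 = 1.800 × 36.4 = 65.52 h.
Leg 4: 36.6 h is already measured at the sender's location.
Total: 10.70 + 31.51 + 65.52 + 36.60 h.

Δt = 144 h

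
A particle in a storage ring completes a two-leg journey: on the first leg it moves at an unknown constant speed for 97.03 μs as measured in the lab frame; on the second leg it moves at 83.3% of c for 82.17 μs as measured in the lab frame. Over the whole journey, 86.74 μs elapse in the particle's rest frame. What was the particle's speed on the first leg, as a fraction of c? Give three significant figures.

β = 0.905

Leg 1: speed unknown; τ_1 = 97.03/γ_1.
Leg 2: β = 0.833; γ = 1/√(1 − 0.833²) = 1/√0.3061 = 1.807; τ_2 = 82.17/1.807 = 45.46 μs.
Total proper time: τ_1 + 45.46 = 86.74, so τ_1 = 86.74 − 45.46 = 41.28 μs.
γ_1 = 97.03/41.28 = 2.351; β = √(1 − 1/γ²) = √0.8190.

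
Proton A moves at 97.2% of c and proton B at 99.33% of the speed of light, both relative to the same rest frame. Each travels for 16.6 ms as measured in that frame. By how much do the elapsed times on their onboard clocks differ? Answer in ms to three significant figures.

|τ_A − τ_B| = 1.98 ms

A: β = 0.972; γ = 1/√(1 − 0.972²) = 1/√0.05522 = 4.256; τ_A = 16.6/4.256 = 3.901 ms.
B: β = 0.9933; γ = 1/√(1 − 0.9933²) = 1/√0.01336 = 8.653; τ_B = 16.6/8.653 = 1.918 ms.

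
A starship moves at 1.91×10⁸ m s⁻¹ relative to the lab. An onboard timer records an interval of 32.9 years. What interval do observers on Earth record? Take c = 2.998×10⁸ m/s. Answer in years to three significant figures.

β = 1.91×10⁸/2.998×10⁸ = 0.6371; γ = 1/√(1 − 0.6371²) = 1.297
The interval measured on the ship is the proper time (both events occur at the same place in that frame); the lab-frame interval is Δt = γτ = 1.297 × 32.9 years.

Δt = 42.7 years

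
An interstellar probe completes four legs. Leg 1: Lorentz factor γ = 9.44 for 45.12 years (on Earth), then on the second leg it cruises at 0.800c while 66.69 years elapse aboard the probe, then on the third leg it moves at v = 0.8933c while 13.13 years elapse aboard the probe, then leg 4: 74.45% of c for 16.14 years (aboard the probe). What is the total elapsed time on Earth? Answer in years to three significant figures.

Leg 1: 45.12 years is already measured on Earth.
Leg 2: γ = 1/√(1 − 0.800²) = 5/3 ≈ 1.667; Δt_2 = 1.667 × 66.69 = 111.2 years.
Leg 3: γ = 1/√(1 − 0.8933²) = 1/√0.2020 = 2.225; Δt_3 = 2.225 × 13.13 = 29.21 years.
Leg 4: β = 0.7445; γ = 1/√(1 − 0.7445²) = 1/√0.4457 = 1.498; Δt_4 = 1.498 × 16.14 = 24.18 years.
Total: 45.12 + 111.2 + 29.21 + 24.18 years.

Δt = 210 years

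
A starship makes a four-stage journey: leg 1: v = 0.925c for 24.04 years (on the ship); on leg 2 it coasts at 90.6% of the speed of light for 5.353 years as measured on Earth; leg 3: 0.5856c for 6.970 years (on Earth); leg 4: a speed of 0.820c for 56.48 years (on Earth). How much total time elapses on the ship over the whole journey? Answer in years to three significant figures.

Leg 1: 24.04 years is already measured on the ship.
Leg 2: β = 0.906; γ = 1/√(1 − 0.906²) = 1/√0.1792 = 2.363; τ_2 = 5.353/2.363 = 2.266 years.
Leg 3: γ = 1/√(1 − 0.5856²) = 1/√0.6571 = 1.234; τ_3 = 6.970/1.234 = 5.650 years.
Leg 4: γ = 1/√(1 − 0.820²) = 1/√0.3276 = 1.747; τ_4 = 56.48/1.747 = 32.33 years.
Total: 24.04 + 2.266 + 5.650 + 32.33 years.

τ = 64.3 years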